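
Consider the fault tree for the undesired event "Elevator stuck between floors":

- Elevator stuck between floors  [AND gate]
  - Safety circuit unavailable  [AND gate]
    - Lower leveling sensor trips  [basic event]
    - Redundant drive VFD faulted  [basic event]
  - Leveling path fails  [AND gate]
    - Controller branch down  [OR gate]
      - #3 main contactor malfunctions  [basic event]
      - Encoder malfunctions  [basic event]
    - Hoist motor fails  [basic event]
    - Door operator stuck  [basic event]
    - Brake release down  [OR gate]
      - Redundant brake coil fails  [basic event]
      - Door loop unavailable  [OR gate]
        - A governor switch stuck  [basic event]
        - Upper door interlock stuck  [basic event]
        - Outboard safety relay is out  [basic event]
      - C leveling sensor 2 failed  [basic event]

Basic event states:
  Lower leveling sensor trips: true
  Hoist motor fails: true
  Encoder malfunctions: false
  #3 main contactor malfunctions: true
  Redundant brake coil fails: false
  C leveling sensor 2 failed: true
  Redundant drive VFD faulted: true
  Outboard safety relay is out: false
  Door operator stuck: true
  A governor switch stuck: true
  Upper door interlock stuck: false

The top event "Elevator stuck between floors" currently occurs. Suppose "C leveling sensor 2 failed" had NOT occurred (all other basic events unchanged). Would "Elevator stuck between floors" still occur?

Counterfactual: set "C leveling sensor 2 failed" to not occurred.
Safety circuit unavailable [AND]: Lower leveling sensor trips=occurs, Redundant drive VFD faulted=occurs → all inputs occur → occurs.
Controller branch down [OR]: #3 main contactor malfunctions=occurs, Encoder malfunctions=not → at least one input occurs → occurs.
Door loop unavailable [OR]: A governor switch stuck=occurs, Upper door interlock stuck=not, Outboard safety relay is out=not → at least one input occurs → occurs.
Brake release down [OR]: Redundant brake coil fails=not, Door loop unavailable=occurs, C leveling sensor 2 failed=not → at least one input occurs → occurs.
Leveling path fails [AND]: Controller branch down=occurs, Hoist motor fails=occurs, Door operator stuck=occurs, Brake release down=occurs → all inputs occur → occurs.
Elevator stuck between floors [AND]: Safety circuit unavailable=occurs, Leveling path fails=occurs → all inputs occur → occurs.

Yes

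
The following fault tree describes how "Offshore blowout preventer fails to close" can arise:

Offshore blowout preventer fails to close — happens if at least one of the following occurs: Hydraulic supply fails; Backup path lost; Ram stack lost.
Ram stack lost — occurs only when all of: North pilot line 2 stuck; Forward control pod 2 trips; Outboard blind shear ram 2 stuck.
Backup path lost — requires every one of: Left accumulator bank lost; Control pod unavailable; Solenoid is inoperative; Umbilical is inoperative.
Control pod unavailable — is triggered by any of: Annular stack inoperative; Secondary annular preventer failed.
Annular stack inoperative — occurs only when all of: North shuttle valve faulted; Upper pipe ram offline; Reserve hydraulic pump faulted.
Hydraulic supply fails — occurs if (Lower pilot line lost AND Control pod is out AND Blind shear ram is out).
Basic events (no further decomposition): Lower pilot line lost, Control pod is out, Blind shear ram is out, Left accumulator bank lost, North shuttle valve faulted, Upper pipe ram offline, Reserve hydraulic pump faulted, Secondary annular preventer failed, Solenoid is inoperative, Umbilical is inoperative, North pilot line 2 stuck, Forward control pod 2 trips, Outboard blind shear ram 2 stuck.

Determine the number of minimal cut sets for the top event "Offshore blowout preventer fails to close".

Hydraulic supply fails [AND]: one cut set from each child combined → 1 × 1 × 1 = 1 cut set(s).
Annular stack inoperative [AND]: one cut set from each child combined → 1 × 1 × 1 = 1 cut set(s).
Control pod unavailable [OR]: union of children's cut sets → 2 cut set(s).
Backup path lost [AND]: one cut set from each child combined → 1 × 2 × 1 × 1 = 2 cut set(s).
Ram stack lost [AND]: one cut set from each child combined → 1 × 1 × 1 = 1 cut set(s).
Offshore blowout preventer fails to close [OR]: union of children's cut sets → 4 cut set(s).
Minimal cut sets: {Blind shear ram is out, Control pod is out, Lower pilot line lost}; {Left accumulator bank lost, North shuttle valve faulted, Reserve hydraulic pump faulted, Solenoid is inoperative, Umbilical is inoperative, Upper pipe ram offline}; {Left accumulator bank lost, Secondary annular preventer failed, Solenoid is inoperative, Umbilical is inoperative}; {Forward control pod 2 trips, North pilot line 2 stuck, Outboard blind shear ram 2 stuck}.

4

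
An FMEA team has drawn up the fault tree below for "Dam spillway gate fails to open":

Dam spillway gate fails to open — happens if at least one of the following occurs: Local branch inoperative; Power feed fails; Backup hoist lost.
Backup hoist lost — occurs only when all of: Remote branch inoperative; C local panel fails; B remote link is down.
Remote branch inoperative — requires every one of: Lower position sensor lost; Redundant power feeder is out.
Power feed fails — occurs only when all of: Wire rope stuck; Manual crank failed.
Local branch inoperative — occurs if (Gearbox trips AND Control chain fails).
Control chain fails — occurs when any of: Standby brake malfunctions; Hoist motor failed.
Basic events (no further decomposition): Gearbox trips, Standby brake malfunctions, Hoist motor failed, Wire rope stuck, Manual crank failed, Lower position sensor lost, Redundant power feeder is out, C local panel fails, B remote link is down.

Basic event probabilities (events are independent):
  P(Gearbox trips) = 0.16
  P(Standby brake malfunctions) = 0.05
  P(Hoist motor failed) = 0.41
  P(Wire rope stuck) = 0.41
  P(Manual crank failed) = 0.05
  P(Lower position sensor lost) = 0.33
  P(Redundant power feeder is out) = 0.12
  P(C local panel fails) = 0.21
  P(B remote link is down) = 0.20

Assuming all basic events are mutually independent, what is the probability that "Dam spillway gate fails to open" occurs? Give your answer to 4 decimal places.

0.0909

P(Control chain fails) [OR] = 1 − (1−0.05) × (1−0.41) = 0.439500
P(Local branch inoperative) [AND] = 0.16 × 0.439500 = 0.070320
P(Power feed fails) [AND] = 0.41 × 0.05 = 0.020500
P(Remote branch inoperative) [AND] = 0.33 × 0.12 = 0.039600
P(Backup hoist lost) [AND] = 0.039600 × 0.21 × 0.20 = 0.001663
P(Dam spillway gate fails to open) [OR] = 1 − (1−0.070320) × (1−0.020500) × (1−0.001663) = 0.090893
Rounded to 4 decimal places: P(Dam spillway gate fails to open) ≈ 0.0909.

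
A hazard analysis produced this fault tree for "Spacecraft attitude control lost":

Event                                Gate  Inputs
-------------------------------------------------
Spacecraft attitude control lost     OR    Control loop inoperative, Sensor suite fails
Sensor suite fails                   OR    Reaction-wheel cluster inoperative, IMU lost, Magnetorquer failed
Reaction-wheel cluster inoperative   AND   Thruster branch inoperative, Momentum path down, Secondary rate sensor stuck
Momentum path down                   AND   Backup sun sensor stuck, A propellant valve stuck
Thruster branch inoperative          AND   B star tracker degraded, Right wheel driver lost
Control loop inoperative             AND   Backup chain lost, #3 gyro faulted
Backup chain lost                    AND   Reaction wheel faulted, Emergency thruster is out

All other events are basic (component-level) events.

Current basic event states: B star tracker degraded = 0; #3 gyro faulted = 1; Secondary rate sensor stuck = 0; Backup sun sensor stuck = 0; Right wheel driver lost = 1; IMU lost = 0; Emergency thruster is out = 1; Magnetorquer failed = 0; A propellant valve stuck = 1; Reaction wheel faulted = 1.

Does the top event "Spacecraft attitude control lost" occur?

Backup chain lost [AND]: Reaction wheel faulted=occurs, Emergency thruster is out=occurs → all inputs occur → occurs.
Control loop inoperative [AND]: Backup chain lost=occurs, #3 gyro faulted=occurs → all inputs occur → occurs.
Thruster branch inoperative [AND]: B star tracker degraded=not, Right wheel driver lost=occurs → not all inputs occur → does not occur.
Momentum path down [AND]: Backup sun sensor stuck=not, A propellant valve stuck=occurs → not all inputs occur → does not occur.
Reaction-wheel cluster inoperative [AND]: Thruster branch inoperative=not, Momentum path down=not, Secondary rate sensor stuck=not → not all inputs occur → does not occur.
Sensor suite fails [OR]: Reaction-wheel cluster inoperative=not, IMU lost=not, Magnetorquer failed=not → no input occurs → does not occur.
Spacecraft attitude control lost [OR]: Control loop inoperative=occurs, Sensor suite fails=not → at least one input occurs → occurs.

Yes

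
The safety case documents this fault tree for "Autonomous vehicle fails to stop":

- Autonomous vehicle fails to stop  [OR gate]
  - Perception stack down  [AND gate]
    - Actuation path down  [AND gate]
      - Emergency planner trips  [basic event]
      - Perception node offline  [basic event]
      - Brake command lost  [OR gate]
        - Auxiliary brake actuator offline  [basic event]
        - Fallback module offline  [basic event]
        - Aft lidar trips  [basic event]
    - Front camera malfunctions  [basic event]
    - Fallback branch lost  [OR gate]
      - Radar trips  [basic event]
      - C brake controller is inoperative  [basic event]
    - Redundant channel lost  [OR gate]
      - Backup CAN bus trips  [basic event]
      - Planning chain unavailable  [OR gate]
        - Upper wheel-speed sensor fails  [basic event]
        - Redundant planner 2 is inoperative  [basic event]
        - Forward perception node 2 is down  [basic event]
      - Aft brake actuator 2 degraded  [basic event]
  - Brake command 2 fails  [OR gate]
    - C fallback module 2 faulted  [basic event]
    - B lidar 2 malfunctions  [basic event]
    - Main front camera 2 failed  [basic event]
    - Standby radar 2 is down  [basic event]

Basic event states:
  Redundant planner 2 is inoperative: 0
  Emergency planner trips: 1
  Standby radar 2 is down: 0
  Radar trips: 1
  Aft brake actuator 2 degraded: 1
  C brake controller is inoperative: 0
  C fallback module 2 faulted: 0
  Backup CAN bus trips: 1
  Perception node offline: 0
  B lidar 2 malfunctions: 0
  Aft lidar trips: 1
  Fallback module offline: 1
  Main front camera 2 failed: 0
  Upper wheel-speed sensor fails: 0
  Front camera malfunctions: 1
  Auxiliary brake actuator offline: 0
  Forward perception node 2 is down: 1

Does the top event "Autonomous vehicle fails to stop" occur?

Brake command lost [OR]: Auxiliary brake actuator offline=not, Fallback module offline=occurs, Aft lidar trips=occurs → at least one input occurs → occurs.
Actuation path down [AND]: Emergency planner trips=occurs, Perception node offline=not, Brake command lost=occurs → not all inputs occur → does not occur.
Fallback branch lost [OR]: Radar trips=occurs, C brake controller is inoperative=not → at least one input occurs → occurs.
Planning chain unavailable [OR]: Upper wheel-speed sensor fails=not, Redundant planner 2 is inoperative=not, Forward perception node 2 is down=occurs → at least one input occurs → occurs.
Redundant channel lost [OR]: Backup CAN bus trips=occurs, Planning chain unavailable=occurs, Aft brake actuator 2 degraded=occurs → at least one input occurs → occurs.
Perception stack down [AND]: Actuation path down=not, Front camera malfunctions=occurs, Fallback branch lost=occurs, Redundant channel lost=occurs → not all inputs occur → does not occur.
Brake command 2 fails [OR]: C fallback module 2 faulted=not, B lidar 2 malfunctions=not, Main front camera 2 failed=not, Standby radar 2 is down=not → no input occurs → does not occur.
Autonomous vehicle fails to stop [OR]: Perception stack down=not, Brake command 2 fails=not → no input occurs → does not occur.

No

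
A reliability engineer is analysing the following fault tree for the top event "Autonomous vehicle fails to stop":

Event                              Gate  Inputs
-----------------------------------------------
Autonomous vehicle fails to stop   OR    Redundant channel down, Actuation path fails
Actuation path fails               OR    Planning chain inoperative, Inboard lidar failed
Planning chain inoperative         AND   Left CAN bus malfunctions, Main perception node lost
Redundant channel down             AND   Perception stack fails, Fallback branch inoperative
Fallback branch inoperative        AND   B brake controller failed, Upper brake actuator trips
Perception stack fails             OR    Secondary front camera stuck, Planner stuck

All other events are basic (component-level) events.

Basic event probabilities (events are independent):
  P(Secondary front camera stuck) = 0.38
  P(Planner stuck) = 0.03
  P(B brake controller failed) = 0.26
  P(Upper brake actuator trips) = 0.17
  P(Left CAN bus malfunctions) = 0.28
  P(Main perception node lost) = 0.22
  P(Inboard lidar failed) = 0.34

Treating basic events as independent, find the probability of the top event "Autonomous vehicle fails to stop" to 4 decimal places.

P(Perception stack fails) [OR] = 1 − (1−0.38) × (1−0.03) = 0.398600
P(Fallback branch inoperative) [AND] = 0.26 × 0.17 = 0.044200
P(Redundant channel down) [AND] = 0.398600 × 0.044200 = 0.017618
P(Planning chain inoperative) [AND] = 0.28 × 0.22 = 0.061600
P(Actuation path fails) [OR] = 1 − (1−0.061600) × (1−0.34) = 0.380656
P(Autonomous vehicle fails to stop) [OR] = 1 − (1−0.017618) × (1−0.380656) = 0.391568
Rounded to 4 decimal places: P(Autonomous vehicle fails to stop) ≈ 0.3916.

0.3916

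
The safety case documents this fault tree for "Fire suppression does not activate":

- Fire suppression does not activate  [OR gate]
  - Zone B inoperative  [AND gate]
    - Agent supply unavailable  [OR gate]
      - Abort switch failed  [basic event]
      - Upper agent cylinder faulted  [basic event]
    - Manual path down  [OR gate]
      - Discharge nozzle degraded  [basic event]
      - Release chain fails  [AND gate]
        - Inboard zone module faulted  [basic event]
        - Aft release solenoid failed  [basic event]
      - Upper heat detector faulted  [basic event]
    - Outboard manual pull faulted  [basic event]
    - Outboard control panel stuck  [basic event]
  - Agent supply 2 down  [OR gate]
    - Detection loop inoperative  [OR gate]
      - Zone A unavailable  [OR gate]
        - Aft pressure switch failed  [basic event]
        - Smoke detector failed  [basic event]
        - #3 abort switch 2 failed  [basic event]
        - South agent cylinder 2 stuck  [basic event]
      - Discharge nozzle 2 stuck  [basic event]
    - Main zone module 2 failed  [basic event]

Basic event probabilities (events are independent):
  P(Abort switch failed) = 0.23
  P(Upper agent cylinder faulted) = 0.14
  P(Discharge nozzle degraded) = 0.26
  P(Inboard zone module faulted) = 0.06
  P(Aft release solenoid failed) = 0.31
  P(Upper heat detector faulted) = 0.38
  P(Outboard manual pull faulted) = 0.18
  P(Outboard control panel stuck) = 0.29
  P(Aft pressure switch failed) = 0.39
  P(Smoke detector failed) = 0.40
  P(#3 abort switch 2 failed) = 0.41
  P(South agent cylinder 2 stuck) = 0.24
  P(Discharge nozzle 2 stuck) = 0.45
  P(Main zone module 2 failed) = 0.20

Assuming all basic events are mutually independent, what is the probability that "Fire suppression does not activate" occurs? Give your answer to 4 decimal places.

0.9285

P(Agent supply unavailable) [OR] = 1 − (1−0.23) × (1−0.14) = 0.337800
P(Release chain fails) [AND] = 0.06 × 0.31 = 0.018600
P(Manual path down) [OR] = 1 − (1−0.26) × (1−0.018600) × (1−0.38) = 0.549734
P(Zone B inoperative) [AND] = 0.337800 × 0.549734 × 0.18 × 0.29 = 0.009694
P(Zone A unavailable) [OR] = 1 − (1−0.39) × (1−0.40) × (1−0.41) × (1−0.24) = 0.835886
P(Detection loop inoperative) [OR] = 1 − (1−0.835886) × (1−0.45) = 0.909737
P(Agent supply 2 down) [OR] = 1 − (1−0.909737) × (1−0.20) = 0.927790
P(Fire suppression does not activate) [OR] = 1 − (1−0.009694) × (1−0.927790) = 0.928490
Rounded to 4 decimal places: P(Fire suppression does not activate) ≈ 0.9285.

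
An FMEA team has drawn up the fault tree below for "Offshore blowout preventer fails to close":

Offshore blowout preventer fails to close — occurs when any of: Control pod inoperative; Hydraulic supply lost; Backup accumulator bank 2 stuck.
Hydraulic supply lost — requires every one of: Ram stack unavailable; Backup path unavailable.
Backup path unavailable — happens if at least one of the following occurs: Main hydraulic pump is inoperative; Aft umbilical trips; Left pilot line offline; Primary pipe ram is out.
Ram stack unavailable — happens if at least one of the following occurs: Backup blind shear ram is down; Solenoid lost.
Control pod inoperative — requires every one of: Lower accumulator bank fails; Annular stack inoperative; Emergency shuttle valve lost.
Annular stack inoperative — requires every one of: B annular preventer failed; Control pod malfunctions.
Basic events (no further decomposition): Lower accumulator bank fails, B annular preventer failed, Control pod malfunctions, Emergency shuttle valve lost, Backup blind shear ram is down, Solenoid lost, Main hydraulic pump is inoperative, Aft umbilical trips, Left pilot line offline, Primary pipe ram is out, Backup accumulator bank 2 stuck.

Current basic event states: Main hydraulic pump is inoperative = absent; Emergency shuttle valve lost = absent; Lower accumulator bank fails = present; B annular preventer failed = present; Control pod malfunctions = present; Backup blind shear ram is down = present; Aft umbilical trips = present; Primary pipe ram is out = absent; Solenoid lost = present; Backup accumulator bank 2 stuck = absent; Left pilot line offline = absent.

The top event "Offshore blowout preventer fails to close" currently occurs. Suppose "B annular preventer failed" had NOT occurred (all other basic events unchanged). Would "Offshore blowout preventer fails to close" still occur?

Yes

Counterfactual: set "B annular preventer failed" to not occurred.
Annular stack inoperative [AND]: B annular preventer failed=not, Control pod malfunctions=occurs → not all inputs occur → does not occur.
Control pod inoperative [AND]: Lower accumulator bank fails=occurs, Annular stack inoperative=not, Emergency shuttle valve lost=not → not all inputs occur → does not occur.
Ram stack unavailable [OR]: Backup blind shear ram is down=occurs, Solenoid lost=occurs → at least one input occurs → occurs.
Backup path unavailable [OR]: Main hydraulic pump is inoperative=not, Aft umbilical trips=occurs, Left pilot line offline=not, Primary pipe ram is out=not → at least one input occurs → occurs.
Hydraulic supply lost [AND]: Ram stack unavailable=occurs, Backup path unavailable=occurs → all inputs occur → occurs.
Offshore blowout preventer fails to close [OR]: Control pod inoperative=not, Hydraulic supply lost=occurs, Backup accumulator bank 2 stuck=not → at least one input occurs → occurs.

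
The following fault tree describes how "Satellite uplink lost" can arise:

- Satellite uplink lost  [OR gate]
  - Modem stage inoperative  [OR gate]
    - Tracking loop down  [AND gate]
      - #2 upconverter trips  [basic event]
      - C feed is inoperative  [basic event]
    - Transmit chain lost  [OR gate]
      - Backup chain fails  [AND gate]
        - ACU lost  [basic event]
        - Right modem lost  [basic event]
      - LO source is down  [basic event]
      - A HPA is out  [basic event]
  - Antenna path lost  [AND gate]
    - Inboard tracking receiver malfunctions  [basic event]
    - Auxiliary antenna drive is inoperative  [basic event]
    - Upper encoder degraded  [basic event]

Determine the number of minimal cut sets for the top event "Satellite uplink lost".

5

Tracking loop down [AND]: one cut set from each child combined → 1 × 1 = 1 cut set(s).
Backup chain fails [AND]: one cut set from each child combined → 1 × 1 = 1 cut set(s).
Transmit chain lost [OR]: union of children's cut sets → 3 cut set(s).
Modem stage inoperative [OR]: union of children's cut sets → 4 cut set(s).
Antenna path lost [AND]: one cut set from each child combined → 1 × 1 × 1 = 1 cut set(s).
Satellite uplink lost [OR]: union of children's cut sets → 5 cut set(s).
Minimal cut sets: {#2 upconverter trips, C feed is inoperative}; {ACU lost, Right modem lost}; {LO source is down}; {A HPA is out}; {Auxiliary antenna drive is inoperative, Inboard tracking receiver malfunctions, Upper encoder degraded}.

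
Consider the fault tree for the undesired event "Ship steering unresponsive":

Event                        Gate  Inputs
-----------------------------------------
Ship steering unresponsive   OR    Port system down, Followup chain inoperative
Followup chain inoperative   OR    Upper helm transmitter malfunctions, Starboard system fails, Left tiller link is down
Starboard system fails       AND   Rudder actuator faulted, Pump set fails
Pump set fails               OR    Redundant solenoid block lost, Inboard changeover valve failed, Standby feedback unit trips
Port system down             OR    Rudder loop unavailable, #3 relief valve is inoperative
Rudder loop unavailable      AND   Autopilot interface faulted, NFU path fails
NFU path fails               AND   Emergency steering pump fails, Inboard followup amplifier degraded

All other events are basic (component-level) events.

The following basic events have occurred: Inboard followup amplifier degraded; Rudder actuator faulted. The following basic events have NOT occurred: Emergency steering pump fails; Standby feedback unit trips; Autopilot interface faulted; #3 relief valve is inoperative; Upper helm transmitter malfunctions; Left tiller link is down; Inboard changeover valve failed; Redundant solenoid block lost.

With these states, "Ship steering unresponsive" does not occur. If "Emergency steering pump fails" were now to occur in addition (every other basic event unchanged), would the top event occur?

No

Counterfactual: set "Emergency steering pump fails" to occurred.
NFU path fails [AND]: Emergency steering pump fails=occurs, Inboard followup amplifier degraded=occurs → all inputs occur → occurs.
Rudder loop unavailable [AND]: Autopilot interface faulted=not, NFU path fails=occurs → not all inputs occur → does not occur.
Port system down [OR]: Rudder loop unavailable=not, #3 relief valve is inoperative=not → no input occurs → does not occur.
Pump set fails [OR]: Redundant solenoid block lost=not, Inboard changeover valve failed=not, Standby feedback unit trips=not → no input occurs → does not occur.
Starboard system fails [AND]: Rudder actuator faulted=occurs, Pump set fails=not → not all inputs occur → does not occur.
Followup chain inoperative [OR]: Upper helm transmitter malfunctions=not, Starboard system fails=not, Left tiller link is down=not → no input occurs → does not occur.
Ship steering unresponsive [OR]: Port system down=not, Followup chain inoperative=not → no input occurs → does not occur.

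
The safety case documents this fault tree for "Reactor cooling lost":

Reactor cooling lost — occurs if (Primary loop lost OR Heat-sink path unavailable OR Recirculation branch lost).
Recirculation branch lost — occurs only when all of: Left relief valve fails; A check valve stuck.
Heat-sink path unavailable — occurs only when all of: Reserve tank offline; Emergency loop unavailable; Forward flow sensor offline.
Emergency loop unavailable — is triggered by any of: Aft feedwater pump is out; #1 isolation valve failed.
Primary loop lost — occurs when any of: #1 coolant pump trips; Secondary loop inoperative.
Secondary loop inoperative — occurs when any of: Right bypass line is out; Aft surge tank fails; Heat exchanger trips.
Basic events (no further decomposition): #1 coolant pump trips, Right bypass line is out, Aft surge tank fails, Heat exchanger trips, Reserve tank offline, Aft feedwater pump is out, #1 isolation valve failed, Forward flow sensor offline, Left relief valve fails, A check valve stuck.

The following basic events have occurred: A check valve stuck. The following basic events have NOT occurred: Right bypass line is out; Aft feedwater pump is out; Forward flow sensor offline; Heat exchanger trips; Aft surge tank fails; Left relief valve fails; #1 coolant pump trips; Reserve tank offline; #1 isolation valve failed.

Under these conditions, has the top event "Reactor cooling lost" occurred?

No

Secondary loop inoperative [OR]: Right bypass line is out=not, Aft surge tank fails=not, Heat exchanger trips=not → no input occurs → does not occur.
Primary loop lost [OR]: #1 coolant pump trips=not, Secondary loop inoperative=not → no input occurs → does not occur.
Emergency loop unavailable [OR]: Aft feedwater pump is out=not, #1 isolation valve failed=not → no input occurs → does not occur.
Heat-sink path unavailable [AND]: Reserve tank offline=not, Emergency loop unavailable=not, Forward flow sensor offline=not → not all inputs occur → does not occur.
Recirculation branch lost [AND]: Left relief valve fails=not, A check valve stuck=occurs → not all inputs occur → does not occur.
Reactor cooling lost [OR]: Primary loop lost=not, Heat-sink path unavailable=not, Recirculation branch lost=not → no input occurs → does not occur.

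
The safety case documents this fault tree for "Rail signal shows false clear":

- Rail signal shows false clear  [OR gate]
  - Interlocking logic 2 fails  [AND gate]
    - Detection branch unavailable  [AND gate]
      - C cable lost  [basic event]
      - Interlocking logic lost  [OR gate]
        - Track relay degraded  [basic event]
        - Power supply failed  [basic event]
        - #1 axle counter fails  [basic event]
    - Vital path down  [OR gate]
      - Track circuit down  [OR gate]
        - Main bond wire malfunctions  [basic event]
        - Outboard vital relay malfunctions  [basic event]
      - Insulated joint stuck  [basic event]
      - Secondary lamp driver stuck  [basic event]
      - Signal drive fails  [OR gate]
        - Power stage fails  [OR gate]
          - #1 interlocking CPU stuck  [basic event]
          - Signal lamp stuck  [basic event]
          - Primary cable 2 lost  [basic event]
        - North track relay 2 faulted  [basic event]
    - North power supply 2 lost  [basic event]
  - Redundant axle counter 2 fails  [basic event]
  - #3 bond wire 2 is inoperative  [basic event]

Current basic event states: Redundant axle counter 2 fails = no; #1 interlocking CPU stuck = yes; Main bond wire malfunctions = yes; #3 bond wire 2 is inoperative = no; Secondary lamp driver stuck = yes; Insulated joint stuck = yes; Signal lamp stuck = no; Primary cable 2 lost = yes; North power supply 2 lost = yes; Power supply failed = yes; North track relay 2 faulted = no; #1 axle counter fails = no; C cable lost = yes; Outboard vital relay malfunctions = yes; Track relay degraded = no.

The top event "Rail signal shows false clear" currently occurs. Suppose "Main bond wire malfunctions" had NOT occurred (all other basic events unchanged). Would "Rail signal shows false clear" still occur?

Yes

Counterfactual: set "Main bond wire malfunctions" to not occurred.
Interlocking logic lost [OR]: Track relay degraded=not, Power supply failed=occurs, #1 axle counter fails=not → at least one input occurs → occurs.
Detection branch unavailable [AND]: C cable lost=occurs, Interlocking logic lost=occurs → all inputs occur → occurs.
Track circuit down [OR]: Main bond wire malfunctions=not, Outboard vital relay malfunctions=occurs → at least one input occurs → occurs.
Power stage fails [OR]: #1 interlocking CPU stuck=occurs, Signal lamp stuck=not, Primary cable 2 lost=occurs → at least one input occurs → occurs.
Signal drive fails [OR]: Power stage fails=occurs, North track relay 2 faulted=not → at least one input occurs → occurs.
Vital path down [OR]: Track circuit down=occurs, Insulated joint stuck=occurs, Secondary lamp driver stuck=occurs, Signal drive fails=occurs → at least one input occurs → occurs.
Interlocking logic 2 fails [AND]: Detection branch unavailable=occurs, Vital path down=occurs, North power supply 2 lost=occurs → all inputs occur → occurs.
Rail signal shows false clear [OR]: Interlocking logic 2 fails=occurs, Redundant axle counter 2 fails=not, #3 bond wire 2 is inoperative=not → at least one input occurs → occurs.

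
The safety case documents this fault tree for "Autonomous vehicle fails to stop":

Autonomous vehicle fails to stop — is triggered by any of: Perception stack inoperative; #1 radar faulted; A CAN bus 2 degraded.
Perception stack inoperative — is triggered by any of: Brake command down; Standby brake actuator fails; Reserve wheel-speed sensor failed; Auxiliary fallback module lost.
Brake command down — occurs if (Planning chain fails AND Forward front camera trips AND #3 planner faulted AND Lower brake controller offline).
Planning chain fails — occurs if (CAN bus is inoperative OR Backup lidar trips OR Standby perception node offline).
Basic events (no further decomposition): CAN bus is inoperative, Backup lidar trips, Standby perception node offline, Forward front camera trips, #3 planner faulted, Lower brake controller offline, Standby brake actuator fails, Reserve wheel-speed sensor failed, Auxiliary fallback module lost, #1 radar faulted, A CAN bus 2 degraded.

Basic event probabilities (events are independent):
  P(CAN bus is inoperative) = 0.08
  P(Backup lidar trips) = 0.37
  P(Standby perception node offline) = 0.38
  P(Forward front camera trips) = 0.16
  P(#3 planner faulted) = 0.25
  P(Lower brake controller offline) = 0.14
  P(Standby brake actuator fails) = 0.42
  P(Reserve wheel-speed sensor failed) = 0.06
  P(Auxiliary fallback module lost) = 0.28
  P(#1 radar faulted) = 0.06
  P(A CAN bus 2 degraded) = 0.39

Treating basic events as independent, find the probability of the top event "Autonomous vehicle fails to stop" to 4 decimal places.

P(Planning chain fails) [OR] = 1 − (1−0.08) × (1−0.37) × (1−0.38) = 0.640648
P(Brake command down) [AND] = 0.640648 × 0.16 × 0.25 × 0.14 = 0.003588
P(Perception stack inoperative) [OR] = 1 − (1−0.003588) × (1−0.42) × (1−0.06) × (1−0.28) = 0.608864
P(Autonomous vehicle fails to stop) [OR] = 1 − (1−0.608864) × (1−0.06) × (1−0.39) = 0.775723
Rounded to 4 decimal places: P(Autonomous vehicle fails to stop) ≈ 0.7757.

0.7757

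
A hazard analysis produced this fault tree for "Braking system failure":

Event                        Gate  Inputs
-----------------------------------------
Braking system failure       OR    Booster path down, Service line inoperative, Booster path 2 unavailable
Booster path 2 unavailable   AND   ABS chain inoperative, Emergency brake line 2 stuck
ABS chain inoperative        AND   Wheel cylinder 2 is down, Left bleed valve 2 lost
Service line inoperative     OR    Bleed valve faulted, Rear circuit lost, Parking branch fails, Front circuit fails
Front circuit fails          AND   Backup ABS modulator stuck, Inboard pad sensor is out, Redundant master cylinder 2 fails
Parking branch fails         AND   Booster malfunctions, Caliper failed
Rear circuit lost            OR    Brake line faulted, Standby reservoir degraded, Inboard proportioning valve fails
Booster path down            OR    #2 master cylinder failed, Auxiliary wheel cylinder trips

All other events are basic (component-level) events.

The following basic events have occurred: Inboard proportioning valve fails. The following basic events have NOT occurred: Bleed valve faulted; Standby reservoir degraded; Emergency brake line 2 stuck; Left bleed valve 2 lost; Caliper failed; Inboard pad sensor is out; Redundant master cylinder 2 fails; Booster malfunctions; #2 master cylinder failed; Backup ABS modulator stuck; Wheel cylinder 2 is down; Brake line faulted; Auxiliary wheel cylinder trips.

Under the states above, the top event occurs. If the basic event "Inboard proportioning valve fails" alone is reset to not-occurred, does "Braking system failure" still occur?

Counterfactual: set "Inboard proportioning valve fails" to not occurred.
Booster path down [OR]: #2 master cylinder failed=not, Auxiliary wheel cylinder trips=not → no input occurs → does not occur.
Rear circuit lost [OR]: Brake line faulted=not, Standby reservoir degraded=not, Inboard proportioning valve fails=not → no input occurs → does not occur.
Parking branch fails [AND]: Booster malfunctions=not, Caliper failed=not → not all inputs occur → does not occur.
Front circuit fails [AND]: Backup ABS modulator stuck=not, Inboard pad sensor is out=not, Redundant master cylinder 2 fails=not → not all inputs occur → does not occur.
Service line inoperative [OR]: Bleed valve faulted=not, Rear circuit lost=not, Parking branch fails=not, Front circuit fails=not → no input occurs → does not occur.
ABS chain inoperative [AND]: Wheel cylinder 2 is down=not, Left bleed valve 2 lost=not → not all inputs occur → does not occur.
Booster path 2 unavailable [AND]: ABS chain inoperative=not, Emergency brake line 2 stuck=not → not all inputs occur → does not occur.
Braking system failure [OR]: Booster path down=not, Service line inoperative=not, Booster path 2 unavailable=not → no input occurs → does not occur.

No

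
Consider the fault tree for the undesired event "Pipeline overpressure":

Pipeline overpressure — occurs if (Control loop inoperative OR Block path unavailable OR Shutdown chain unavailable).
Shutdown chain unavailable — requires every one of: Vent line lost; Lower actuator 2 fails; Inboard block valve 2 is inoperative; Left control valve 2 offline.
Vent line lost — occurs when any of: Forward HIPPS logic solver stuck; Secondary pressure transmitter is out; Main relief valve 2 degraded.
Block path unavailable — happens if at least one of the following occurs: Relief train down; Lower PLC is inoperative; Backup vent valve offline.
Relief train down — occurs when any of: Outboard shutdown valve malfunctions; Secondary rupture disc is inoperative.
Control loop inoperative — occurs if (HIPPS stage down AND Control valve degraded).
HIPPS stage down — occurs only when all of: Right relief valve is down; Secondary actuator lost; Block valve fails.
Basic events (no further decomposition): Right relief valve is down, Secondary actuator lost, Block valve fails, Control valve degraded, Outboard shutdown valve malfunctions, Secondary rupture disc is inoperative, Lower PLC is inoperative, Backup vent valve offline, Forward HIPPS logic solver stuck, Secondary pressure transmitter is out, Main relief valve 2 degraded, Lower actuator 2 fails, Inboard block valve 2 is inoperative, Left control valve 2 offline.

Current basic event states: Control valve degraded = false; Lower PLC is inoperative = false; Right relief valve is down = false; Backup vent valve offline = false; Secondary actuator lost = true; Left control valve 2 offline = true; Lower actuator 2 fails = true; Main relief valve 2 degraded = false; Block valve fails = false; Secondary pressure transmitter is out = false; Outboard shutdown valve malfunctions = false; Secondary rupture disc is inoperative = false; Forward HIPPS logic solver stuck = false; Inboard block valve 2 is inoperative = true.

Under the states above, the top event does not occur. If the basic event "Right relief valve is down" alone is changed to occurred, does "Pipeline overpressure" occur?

Counterfactual: set "Right relief valve is down" to occurred.
HIPPS stage down [AND]: Right relief valve is down=occurs, Secondary actuator lost=occurs, Block valve fails=not → not all inputs occur → does not occur.
Control loop inoperative [AND]: HIPPS stage down=not, Control valve degraded=not → not all inputs occur → does not occur.
Relief train down [OR]: Outboard shutdown valve malfunctions=not, Secondary rupture disc is inoperative=not → no input occurs → does not occur.
Block path unavailable [OR]: Relief train down=not, Lower PLC is inoperative=not, Backup vent valve offline=not → no input occurs → does not occur.
Vent line lost [OR]: Forward HIPPS logic solver stuck=not, Secondary pressure transmitter is out=not, Main relief valve 2 degraded=not → no input occurs → does not occur.
Shutdown chain unavailable [AND]: Vent line lost=not, Lower actuator 2 fails=occurs, Inboard block valve 2 is inoperative=occurs, Left control valve 2 offline=occurs → not all inputs occur → does not occur.
Pipeline overpressure [OR]: Control loop inoperative=not, Block path unavailable=not, Shutdown chain unavailable=not → no input occurs → does not occur.

No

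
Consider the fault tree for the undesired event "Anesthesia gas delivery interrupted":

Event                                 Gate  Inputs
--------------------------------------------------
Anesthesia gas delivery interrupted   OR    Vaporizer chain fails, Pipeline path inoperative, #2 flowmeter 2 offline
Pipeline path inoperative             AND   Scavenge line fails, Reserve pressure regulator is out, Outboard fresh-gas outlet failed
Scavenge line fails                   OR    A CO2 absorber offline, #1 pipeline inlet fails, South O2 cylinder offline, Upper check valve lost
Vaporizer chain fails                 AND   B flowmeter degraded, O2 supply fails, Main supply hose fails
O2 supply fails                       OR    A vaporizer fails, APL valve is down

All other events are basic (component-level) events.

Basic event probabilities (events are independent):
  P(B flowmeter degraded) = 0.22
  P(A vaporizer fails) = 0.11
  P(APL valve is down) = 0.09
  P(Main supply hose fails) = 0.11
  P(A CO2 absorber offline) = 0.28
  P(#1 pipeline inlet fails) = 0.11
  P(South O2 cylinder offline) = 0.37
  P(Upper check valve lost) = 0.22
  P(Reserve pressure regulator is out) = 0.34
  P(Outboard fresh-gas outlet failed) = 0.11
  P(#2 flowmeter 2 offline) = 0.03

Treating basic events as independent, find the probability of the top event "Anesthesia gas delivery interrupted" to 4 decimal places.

P(O2 supply fails) [OR] = 1 − (1−0.11) × (1−0.09) = 0.190100
P(Vaporizer chain fails) [AND] = 0.22 × 0.190100 × 0.11 = 0.004600
P(Scavenge line fails) [OR] = 1 − (1−0.28) × (1−0.11) × (1−0.37) × (1−0.22) = 0.685111
P(Pipeline path inoperative) [AND] = 0.685111 × 0.34 × 0.11 = 0.025623
P(Anesthesia gas delivery interrupted) [OR] = 1 − (1−0.004600) × (1−0.025623) × (1−0.03) = 0.059202
Rounded to 4 decimal places: P(Anesthesia gas delivery interrupted) ≈ 0.0592.

0.0592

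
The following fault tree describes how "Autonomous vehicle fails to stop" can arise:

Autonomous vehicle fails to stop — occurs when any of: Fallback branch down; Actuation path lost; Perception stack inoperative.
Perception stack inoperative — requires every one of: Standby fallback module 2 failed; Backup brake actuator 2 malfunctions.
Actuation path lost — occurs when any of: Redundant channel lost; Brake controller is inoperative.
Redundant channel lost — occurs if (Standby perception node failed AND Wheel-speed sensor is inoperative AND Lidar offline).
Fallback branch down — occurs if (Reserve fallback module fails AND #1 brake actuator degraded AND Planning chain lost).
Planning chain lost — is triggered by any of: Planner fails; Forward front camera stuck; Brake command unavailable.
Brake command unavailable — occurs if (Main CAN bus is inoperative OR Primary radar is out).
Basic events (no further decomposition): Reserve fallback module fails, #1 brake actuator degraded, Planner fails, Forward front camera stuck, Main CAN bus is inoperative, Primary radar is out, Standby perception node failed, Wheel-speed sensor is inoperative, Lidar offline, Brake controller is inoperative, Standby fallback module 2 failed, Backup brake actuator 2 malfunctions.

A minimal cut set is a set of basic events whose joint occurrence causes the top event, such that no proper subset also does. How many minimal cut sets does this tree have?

7

Brake command unavailable [OR]: union of children's cut sets → 2 cut set(s).
Planning chain lost [OR]: union of children's cut sets → 4 cut set(s).
Fallback branch down [AND]: one cut set from each child combined → 1 × 1 × 4 = 4 cut set(s).
Redundant channel lost [AND]: one cut set from each child combined → 1 × 1 × 1 = 1 cut set(s).
Actuation path lost [OR]: union of children's cut sets → 2 cut set(s).
Perception stack inoperative [AND]: one cut set from each child combined → 1 × 1 = 1 cut set(s).
Autonomous vehicle fails to stop [OR]: union of children's cut sets → 7 cut set(s).
Minimal cut sets: {#1 brake actuator degraded, Planner fails, Reserve fallback module fails}; {#1 brake actuator degraded, Forward front camera stuck, Reserve fallback module fails}; {#1 brake actuator degraded, Main CAN bus is inoperative, Reserve fallback module fails}; {#1 brake actuator degraded, Primary radar is out, Reserve fallback module fails}; {Lidar offline, Standby perception node failed, Wheel-speed sensor is inoperative}; {Brake controller is inoperative}; {Backup brake actuator 2 malfunctions, Standby fallback module 2 failed}.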